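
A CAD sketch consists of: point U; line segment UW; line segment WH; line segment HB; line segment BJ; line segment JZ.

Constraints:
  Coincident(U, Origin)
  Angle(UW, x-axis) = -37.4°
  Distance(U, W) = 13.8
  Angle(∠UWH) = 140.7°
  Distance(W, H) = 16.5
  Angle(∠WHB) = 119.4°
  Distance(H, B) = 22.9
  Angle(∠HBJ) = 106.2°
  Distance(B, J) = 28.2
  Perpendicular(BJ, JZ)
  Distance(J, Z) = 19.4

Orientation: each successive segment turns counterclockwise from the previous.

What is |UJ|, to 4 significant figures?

36.51

∠WHB = 119.4° gives HB at 62.50° from the x-axis; with |HB| = 22.9, B = (38.03, 12.48). ∠HBJ = 106.2° gives BJ at 136.3° from the x-axis; with |BJ| = 28.2, J = (17.64, 31.96). Then |UJ| = |J − U| = 36.51.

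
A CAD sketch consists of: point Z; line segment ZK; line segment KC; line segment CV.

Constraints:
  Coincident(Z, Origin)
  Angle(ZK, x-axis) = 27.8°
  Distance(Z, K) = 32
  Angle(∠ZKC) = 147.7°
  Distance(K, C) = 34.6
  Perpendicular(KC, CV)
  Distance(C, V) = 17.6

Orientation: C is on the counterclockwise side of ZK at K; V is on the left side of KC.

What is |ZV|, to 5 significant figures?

61.650

∠ZKC = 147.7°, so KC runs at 27.8° + (180° − 147.7°) = 60.100° from the x-axis; with |KC| = 34.6, C = K + 34.6·(cos 60.100°, sin 60.100°) = (45.554, 44.919). The perpendicularity gives CV at right angles to KC; with |CV| = 17.6 on the left of KC, V = C + 17.6·(-0.86690, 0.49849) = (30.297, 53.692). Then |ZV| = |V − Z| = 61.650.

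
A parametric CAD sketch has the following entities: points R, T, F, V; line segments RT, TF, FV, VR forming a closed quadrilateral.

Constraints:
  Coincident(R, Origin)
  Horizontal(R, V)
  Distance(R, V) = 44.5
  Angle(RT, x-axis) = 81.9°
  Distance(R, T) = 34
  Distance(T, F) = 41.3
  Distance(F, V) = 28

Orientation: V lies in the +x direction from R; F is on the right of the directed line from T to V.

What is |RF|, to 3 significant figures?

18.0

R is at the origin; RV is horizontal with |RV| = 44.5 and V in +x, so V = (44.5, 0). RT runs at 81.9° with |RT| = 34.0, so T = (4.79, 33.7). F is determined by |TF| = 41.3 and |FV| = 28.0 together: it lies at the intersection of circle(T, 41.3) and circle(V, 28.0). With |TV| = 52.1, the foot of the radical line on TV is 34.9 from T and the perpendicular offset is √(41.3² − 34.9²) = 22.1. Taking the right-of-TV solution: F = (17.1, -5.76).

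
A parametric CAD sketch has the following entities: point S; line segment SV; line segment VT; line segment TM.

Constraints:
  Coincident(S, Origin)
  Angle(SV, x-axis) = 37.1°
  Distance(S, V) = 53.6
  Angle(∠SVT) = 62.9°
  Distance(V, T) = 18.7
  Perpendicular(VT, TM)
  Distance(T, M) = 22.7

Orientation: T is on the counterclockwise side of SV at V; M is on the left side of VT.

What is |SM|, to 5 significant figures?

25.660

∠SVT = 62.9°, so VT runs at 37.1° + (180° − 62.9°) = 154.20° from the x-axis; with |VT| = 18.7, T = V + 18.7·(cos 154.20°, sin 154.20°) = (25.915, 40.471). VT ⟂ TM; with |TM| = 22.7 on the left of VT, M = T + 22.7·(-0.43523, -0.90032) = (16.035, 20.034). Then |SM| = |M − S| = 25.660.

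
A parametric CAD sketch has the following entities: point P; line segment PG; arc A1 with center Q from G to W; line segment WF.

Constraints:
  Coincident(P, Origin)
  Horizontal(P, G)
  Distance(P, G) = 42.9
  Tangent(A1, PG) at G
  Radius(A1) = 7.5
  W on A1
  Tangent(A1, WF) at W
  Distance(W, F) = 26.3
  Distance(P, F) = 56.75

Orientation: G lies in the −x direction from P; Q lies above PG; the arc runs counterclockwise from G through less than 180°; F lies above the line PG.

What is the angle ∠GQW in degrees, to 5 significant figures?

109.99°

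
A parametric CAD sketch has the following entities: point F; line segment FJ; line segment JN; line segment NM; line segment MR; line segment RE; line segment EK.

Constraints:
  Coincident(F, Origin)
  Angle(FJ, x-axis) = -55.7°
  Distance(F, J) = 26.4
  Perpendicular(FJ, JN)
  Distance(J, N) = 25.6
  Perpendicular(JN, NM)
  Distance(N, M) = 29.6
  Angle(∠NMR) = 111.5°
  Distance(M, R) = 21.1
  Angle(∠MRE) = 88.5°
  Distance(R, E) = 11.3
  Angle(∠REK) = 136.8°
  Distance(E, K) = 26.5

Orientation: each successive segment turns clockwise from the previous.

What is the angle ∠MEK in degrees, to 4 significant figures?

73.80°

F is at the origin; FJ runs at -55.7° with length 26.4, so J = (14.88, -21.81). The perpendicularity gives JN at right angles to FJ, so JN runs at -145.7°; with |JN| = 25.6, N = (-6.271, -36.24). JN ⟂ NM, so NM runs at 124.3°; with |NM| = 29.6, M = (-22.95, -11.78). ∠NMR = 111.5° gives MR at 55.80° from the x-axis; with |MR| = 21.1, R = (-11.09, 5.669). ∠MRE = 88.5° gives RE at -35.70° from the x-axis; with |RE| = 11.3, E = (-1.915, -0.9254). ∠REK = 136.8° gives EK at -78.90° from the x-axis; with |EK| = 26.5, K = (3.187, -26.93). Then cos ∠MEK = EM·EK / (|EM||EK|), giving 73.80°.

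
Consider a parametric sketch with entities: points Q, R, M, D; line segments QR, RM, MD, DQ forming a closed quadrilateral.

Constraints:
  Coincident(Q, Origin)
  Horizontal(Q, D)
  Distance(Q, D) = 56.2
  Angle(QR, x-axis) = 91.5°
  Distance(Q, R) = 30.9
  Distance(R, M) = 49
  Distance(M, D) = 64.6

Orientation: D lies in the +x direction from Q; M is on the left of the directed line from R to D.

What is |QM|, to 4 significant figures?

72.12

Checks: |RM| = 49.00 ✓; |MD| = 64.60 ✓.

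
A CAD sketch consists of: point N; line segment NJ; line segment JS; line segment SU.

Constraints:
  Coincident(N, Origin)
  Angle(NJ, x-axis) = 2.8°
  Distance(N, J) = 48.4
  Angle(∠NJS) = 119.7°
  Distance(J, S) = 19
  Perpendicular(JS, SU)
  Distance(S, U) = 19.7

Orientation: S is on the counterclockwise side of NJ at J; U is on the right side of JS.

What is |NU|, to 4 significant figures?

75.23

∠NJS = 119.7°, so JS runs at 2.8° + (180° − 119.7°) = 63.10° from the x-axis; with |JS| = 19.0, S = J + 19.0·(cos 63.10°, sin 63.10°) = (56.94, 19.31). The perpendicularity gives SU at right angles to JS; with |SU| = 19.7 on the right of JS, U = S + 19.7·(0.8918, -0.4524) = (74.51, 10.40). Then |NU| = |U − N| = 75.23.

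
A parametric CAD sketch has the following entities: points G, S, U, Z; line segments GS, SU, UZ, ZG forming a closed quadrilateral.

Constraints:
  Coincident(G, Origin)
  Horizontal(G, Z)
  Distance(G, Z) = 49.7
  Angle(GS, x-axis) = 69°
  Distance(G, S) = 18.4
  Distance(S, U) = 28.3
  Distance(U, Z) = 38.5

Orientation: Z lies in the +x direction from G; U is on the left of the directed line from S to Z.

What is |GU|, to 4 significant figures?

44.66

G is at the origin; GZ is horizontal with |GZ| = 49.7 and Z in +x, so Z = (49.7, 0). GS runs at 69.0° with |GS| = 18.4, so S = (6.594, 17.18). U is determined by |SU| = 28.3 and |UZ| = 38.5 together: it lies at the intersection of circle(S, 28.3) and circle(Z, 38.5). With |SZ| = 46.40, the foot of the radical line on SZ is 15.86 from S and the perpendicular offset is √(28.3² − 15.86²) = 23.44. Taking the left-of-SZ solution: U = (30.00, 33.08).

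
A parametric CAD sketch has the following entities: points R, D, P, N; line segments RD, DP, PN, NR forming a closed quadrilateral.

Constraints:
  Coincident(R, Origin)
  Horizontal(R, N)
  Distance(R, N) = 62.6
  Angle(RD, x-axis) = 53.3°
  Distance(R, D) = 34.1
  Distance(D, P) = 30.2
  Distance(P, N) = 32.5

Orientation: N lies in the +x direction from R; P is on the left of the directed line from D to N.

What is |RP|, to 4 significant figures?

58.77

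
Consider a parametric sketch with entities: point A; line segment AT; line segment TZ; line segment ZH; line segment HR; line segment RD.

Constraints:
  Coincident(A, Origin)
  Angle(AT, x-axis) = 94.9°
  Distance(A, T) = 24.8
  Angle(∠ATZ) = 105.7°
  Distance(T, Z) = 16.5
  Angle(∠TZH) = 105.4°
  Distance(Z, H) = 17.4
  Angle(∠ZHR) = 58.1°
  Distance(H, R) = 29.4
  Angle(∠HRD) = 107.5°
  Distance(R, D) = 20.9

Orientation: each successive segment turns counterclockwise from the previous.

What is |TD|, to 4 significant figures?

14.52

A is at the origin; AT runs at 94.9° with length 24.8, so T = (-2.118, 24.71). ∠ATZ = 105.7° gives TZ at 169.2° from the x-axis; with |TZ| = 16.5, Z = (-18.33, 27.80). ∠TZH = 105.4° gives ZH at -116.2° from the x-axis; with |ZH| = 17.4, H = (-26.01, 12.19). ∠ZHR = 58.1° gives HR at 5.700° from the x-axis; with |HR| = 29.4, R = (3.246, 15.11). ∠HRD = 107.5° gives RD at 78.20° from the x-axis; with |RD| = 20.9, D = (7.520, 35.57). Then |TD| = |D − T| = 14.52.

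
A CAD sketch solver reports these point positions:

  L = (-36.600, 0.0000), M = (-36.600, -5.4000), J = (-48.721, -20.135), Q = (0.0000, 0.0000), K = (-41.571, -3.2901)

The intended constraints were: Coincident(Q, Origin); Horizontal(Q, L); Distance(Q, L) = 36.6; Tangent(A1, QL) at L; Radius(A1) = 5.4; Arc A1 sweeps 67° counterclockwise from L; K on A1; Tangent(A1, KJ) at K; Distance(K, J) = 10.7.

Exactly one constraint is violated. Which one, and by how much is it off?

Distance(K, J) = 10.7 — off by 7.60.

Q = (0.00, 0.00) ✓; Q.y = 0.00, L.y = 0.00 ✓; |QL| = 36.60 ✓; ∠(ML, LQ) = 90.00° ✓; |ML| = 5.400 ✓; bearing(M→K) − bearing(M→L) = 67.00° ✓; |MK| = 5.400 ✓; ∠(MK, KJ) = 90.00° ✓; |KJ| = 18.30 ✗.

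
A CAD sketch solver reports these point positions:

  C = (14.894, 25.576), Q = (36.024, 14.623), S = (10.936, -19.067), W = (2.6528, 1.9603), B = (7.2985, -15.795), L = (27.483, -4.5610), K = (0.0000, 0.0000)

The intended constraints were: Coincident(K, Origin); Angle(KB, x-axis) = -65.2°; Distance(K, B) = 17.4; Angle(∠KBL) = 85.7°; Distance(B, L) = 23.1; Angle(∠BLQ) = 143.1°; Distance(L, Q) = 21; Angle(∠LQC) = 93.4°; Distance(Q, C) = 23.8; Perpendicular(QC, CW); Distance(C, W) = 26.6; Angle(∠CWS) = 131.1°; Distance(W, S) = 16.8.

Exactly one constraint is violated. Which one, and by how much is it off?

Distance(W, S) = 16.8 — off by 5.80.

K = (0.00, 0.00) ✓; KB at -65.20° ✓; |KB| = 17.40 ✓; ∠KBL = 85.70° ✓; |BL| = 23.10 ✓; ∠BLQ = 143.1° ✓; |LQ| = 21.00 ✓; ∠LQC = 93.40° ✓; |QC| = 23.80 ✓; ∠(QC, CW) = 90.00° ✓; |CW| = 26.60 ✓; ∠CWS = 131.1° ✓; |WS| = 22.60 ✗.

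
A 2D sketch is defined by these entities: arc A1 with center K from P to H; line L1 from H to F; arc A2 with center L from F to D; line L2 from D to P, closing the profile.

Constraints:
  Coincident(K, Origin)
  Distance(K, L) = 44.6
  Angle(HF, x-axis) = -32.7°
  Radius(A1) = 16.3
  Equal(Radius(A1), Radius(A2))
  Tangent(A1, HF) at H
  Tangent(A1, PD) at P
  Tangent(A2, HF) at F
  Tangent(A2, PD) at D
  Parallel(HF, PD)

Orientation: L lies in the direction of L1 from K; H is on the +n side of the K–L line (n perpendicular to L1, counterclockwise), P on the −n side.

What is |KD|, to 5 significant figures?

47.485

Tangency of A1 to both parallel lines with radius 16.3 puts H and P at K ± 16.3·n: H = (8.8059, 13.717), P = (-8.8059, -13.717). Equal radii place F and D the same way about L: F = L + 16.3·n = (46.337, -10.378), D = L − 16.3·n = (28.725, -37.811). Then |KD| = |D − K| = 47.485.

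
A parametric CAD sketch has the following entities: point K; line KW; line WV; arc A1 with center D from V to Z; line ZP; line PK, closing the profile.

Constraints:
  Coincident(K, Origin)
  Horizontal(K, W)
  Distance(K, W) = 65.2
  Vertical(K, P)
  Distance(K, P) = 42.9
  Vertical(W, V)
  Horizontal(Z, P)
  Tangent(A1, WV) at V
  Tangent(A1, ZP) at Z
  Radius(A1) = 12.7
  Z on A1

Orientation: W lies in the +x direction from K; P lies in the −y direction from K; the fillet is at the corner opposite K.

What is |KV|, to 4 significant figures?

71.85

The virtual corner opposite K is at (65.20, -42.90). Tangency of A1 to WV means the radius DV is perpendicular to WV and A1 meets ZP tangentially, so DZ is at right angles to ZP, with radius 12.7, so the center D sits 12.7 in from both sides at D = (52.50, -30.20). That places the tangent points at V = (65.20, -30.20) on WV and Z = (52.50, -42.90) on ZP. Then |KV| = |V − K| = 71.85.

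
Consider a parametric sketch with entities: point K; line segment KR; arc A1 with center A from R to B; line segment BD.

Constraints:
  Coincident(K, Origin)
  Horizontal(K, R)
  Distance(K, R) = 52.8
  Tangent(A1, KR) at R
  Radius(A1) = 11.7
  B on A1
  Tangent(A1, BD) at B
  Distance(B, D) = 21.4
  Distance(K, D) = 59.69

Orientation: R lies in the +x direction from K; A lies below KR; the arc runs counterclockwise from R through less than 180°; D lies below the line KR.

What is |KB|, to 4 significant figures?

44.29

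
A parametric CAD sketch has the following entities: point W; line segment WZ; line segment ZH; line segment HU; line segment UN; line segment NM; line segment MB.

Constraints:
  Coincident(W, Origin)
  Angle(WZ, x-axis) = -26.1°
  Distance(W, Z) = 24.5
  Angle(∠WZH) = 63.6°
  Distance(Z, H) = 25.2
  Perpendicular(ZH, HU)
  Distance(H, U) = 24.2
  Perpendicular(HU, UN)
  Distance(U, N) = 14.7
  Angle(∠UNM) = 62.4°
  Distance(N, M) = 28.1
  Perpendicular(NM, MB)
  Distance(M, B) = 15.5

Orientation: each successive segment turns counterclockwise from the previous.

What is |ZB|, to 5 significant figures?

37.814

W is at the origin; WZ runs at -26.1° with length 24.5, so Z = (22.002, -10.779). ∠WZH = 63.6° gives ZH at 90.300° from the x-axis; with |ZH| = 25.2, H = (21.870, 14.421). ZH is perpendicular to HU, so HU runs at -179.70°; with |HU| = 24.2, U = (-2.3299, 14.294). HU is perpendicular to UN, so UN runs at -89.700°; with |UN| = 14.7, N = (-2.2530, -0.40536). ∠UNM = 62.4° gives NM at 27.900° from the x-axis; with |NM| = 28.1, M = (22.581, 12.743). The perpendicularity gives MB at right angles to NM, so MB runs at 117.90°; with |MB| = 15.5, B = (15.328, 26.442). Then |ZB| = |B − Z| = 37.814.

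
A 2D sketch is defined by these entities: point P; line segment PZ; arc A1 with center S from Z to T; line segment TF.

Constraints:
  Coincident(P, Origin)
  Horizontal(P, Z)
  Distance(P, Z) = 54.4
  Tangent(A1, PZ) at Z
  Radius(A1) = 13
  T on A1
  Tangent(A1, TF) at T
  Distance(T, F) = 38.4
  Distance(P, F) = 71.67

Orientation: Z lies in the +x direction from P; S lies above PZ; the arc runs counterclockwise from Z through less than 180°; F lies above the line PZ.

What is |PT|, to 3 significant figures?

68.6

Checks: ∠(SZ, ZP) = 90.00° ✓; |ST| = 13.00 ✓; ∠(ST, TF) = 90.00° ✓; |TF| = 38.40 ✓; |PF| = 71.67 ✓.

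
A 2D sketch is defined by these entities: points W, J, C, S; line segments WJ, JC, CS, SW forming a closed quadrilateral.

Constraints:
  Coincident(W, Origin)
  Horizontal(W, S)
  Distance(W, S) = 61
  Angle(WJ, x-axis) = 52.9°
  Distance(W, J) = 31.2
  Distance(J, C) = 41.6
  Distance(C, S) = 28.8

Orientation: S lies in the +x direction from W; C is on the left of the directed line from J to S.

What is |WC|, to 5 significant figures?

66.763

W is at the origin; W and S share the same y with |WS| = 61.0 and S in +x, so S = (61.0, 0). WJ runs at 52.9° with |WJ| = 31.2, so J = (18.820, 24.885). C is determined by |JC| = 41.6 and |CS| = 28.8 together: it lies at the intersection of circle(J, 41.6) and circle(S, 28.8). With |JS| = 48.973, the foot of the radical line on JS is 33.687 from J and the perpendicular offset is √(41.6² − 33.687²) = 24.408. Taking the left-of-JS solution: C = (60.236, 28.790).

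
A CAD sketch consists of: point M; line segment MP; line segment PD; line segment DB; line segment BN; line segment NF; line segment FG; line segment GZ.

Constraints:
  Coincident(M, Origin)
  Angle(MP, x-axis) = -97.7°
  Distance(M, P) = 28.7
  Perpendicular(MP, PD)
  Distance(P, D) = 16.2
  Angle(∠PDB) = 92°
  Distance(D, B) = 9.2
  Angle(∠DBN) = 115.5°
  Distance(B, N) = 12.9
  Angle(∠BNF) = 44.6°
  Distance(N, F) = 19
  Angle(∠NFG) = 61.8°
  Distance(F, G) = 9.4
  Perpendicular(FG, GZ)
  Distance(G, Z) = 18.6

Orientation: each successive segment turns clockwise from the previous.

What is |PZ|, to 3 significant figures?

17.2

M is at the origin; MP runs at -97.7° with length 28.7, so P = (-3.85, -28.4). MP is perpendicular to PD, so PD runs at 172°; with |PD| = 16.2, D = (-19.9, -26.3). ∠PDB = 92.0° gives DB at 84.3° from the x-axis; with |DB| = 9.2, B = (-19.0, -17.1). ∠DBN = 115.5° gives BN at 19.8° from the x-axis; with |BN| = 12.9, N = (-6.85, -12.7). ∠BNF = 44.6° gives NF at -116° from the x-axis; with |NF| = 19.0, F = (-15.1, -29.9). ∠NFG = 61.8° gives FG at 126° from the x-axis; with |FG| = 9.4, G = (-20.6, -22.3). FG is perpendicular to GZ, so GZ runs at 36.2°; with |GZ| = 18.6, Z = (-5.60, -11.3). Then |PZ| = |Z − P| = 17.2.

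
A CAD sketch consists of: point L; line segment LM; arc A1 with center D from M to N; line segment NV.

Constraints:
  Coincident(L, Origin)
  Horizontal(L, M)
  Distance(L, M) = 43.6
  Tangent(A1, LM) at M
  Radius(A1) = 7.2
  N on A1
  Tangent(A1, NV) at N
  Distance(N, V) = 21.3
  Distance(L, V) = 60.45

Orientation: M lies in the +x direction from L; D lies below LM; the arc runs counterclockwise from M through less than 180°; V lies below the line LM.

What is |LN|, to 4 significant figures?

40.57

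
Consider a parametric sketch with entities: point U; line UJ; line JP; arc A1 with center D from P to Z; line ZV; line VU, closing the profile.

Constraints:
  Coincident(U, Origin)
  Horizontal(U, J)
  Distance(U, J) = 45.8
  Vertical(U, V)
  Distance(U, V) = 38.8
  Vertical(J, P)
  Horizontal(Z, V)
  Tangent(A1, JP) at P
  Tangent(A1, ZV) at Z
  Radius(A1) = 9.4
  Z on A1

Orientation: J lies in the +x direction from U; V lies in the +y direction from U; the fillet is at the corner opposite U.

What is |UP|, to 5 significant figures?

54.424

The virtual corner opposite U is at (45.800, 38.800). Tangency of A1 to JP means the radius DP is perpendicular to JP and tangency of A1 to ZV means the radius DZ is perpendicular to ZV, with radius 9.4, so the center D sits 9.4 in from both sides at D = (36.400, 29.400). That places the tangent points at P = (45.800, 29.400) on JP and Z = (36.400, 38.800) on ZV. Then |UP| = |P − U| = 54.424.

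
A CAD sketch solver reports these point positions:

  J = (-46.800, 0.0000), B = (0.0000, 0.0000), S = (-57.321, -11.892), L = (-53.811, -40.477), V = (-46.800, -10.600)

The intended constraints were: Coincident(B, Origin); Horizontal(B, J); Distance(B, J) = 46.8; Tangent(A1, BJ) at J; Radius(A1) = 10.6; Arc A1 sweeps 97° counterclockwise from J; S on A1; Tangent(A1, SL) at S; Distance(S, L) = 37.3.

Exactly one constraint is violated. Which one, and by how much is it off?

Distance(S, L) = 37.3 — off by 8.50.

B = (0.00, 0.00) ✓; B.y = 0.00, J.y = 0.00 ✓; |BJ| = 46.80 ✓; ∠(VJ, JB) = 90.00° ✓; |VJ| = 10.60 ✓; bearing(V→S) − bearing(V→J) = 97.00° ✓; |VS| = 10.60 ✓; ∠(VS, SL) = 90.00° ✓; |SL| = 28.80 ✗.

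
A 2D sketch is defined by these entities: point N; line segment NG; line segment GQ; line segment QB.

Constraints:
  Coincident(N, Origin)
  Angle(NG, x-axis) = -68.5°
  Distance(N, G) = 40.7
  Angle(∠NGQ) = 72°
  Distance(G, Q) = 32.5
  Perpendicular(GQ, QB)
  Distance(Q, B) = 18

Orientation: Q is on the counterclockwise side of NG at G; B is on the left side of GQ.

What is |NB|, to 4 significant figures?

28.74

∠NGQ = 72.0°, so GQ runs at -68.5° + (180° − 72.0°) = 39.50° from the x-axis; with |GQ| = 32.5, Q = G + 32.5·(cos 39.50°, sin 39.50°) = (39.99, -17.20). GQ is perpendicular to QB; with |QB| = 18.0 on the left of GQ, B = Q + 18.0·(-0.6361, 0.7716) = (28.54, -3.306). Then |NB| = |B − N| = 28.74.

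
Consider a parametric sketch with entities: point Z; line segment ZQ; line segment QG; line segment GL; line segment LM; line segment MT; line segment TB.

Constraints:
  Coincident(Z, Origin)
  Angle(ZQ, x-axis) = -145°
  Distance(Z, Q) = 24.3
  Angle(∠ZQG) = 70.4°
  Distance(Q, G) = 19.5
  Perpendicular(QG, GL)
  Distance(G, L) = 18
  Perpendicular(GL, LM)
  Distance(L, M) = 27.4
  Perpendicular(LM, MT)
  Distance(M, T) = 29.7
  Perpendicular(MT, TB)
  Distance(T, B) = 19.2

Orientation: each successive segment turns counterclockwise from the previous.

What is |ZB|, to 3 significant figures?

34.7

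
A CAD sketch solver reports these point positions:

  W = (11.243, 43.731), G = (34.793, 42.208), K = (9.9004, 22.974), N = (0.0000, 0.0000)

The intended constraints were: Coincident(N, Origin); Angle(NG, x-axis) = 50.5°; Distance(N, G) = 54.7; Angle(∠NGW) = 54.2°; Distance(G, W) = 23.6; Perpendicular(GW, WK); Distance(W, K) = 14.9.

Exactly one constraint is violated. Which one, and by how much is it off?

Distance(W, K) = 14.9 — off by 5.90.

N = (0.00, 0.00) ✓; NG at 50.50° ✓; |NG| = 54.70 ✓; ∠NGW = 54.20° ✓; |GW| = 23.60 ✓; ∠(GW, WK) = 90.00° ✓; |WK| = 20.80 ✗.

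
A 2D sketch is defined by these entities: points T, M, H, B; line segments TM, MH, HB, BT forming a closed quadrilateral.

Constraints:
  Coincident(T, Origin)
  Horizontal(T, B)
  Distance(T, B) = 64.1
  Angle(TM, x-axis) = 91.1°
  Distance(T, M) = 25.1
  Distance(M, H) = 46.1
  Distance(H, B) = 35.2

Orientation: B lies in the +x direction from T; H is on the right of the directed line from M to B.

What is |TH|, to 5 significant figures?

31.577

Checks: T.y = 0.00, B.y = 0.00 ✓; |MH| = 46.10 ✓; |HB| = 35.20 ✓.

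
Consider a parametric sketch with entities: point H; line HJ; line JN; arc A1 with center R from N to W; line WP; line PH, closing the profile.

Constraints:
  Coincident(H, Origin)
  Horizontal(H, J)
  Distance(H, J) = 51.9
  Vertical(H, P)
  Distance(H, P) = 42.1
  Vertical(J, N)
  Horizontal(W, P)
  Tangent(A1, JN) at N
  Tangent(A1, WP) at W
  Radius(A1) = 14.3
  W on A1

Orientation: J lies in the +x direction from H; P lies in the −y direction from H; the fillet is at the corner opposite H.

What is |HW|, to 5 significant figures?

56.446

H is at the origin; H and J share the same y with |HJ| = 51.9 and J on the +x side, so J = (51.900, 0.0000). H and P share the same x with |HP| = 42.1 and P on the −y side, so P = (0.0000, -42.100). The virtual corner opposite H is at (51.900, -42.100). A1 meets JN tangentially, so RN is at right angles to JN and A1 meets WP tangentially, so RW is at right angles to WP, with radius 14.3, so the center R sits 14.3 in from both sides at R = (37.600, -27.800). That places the tangent points at N = (51.900, -27.800) on JN and W = (37.600, -42.100) on WP. Then |HW| = |W − H| = 56.446.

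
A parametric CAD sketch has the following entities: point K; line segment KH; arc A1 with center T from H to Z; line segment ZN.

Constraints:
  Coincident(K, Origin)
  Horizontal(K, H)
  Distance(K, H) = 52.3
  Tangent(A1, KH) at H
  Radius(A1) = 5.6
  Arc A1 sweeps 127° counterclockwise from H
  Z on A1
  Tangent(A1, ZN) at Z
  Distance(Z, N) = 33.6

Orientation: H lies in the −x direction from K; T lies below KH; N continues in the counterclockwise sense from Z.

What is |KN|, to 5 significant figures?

51.166

K is at the origin; KH is horizontal with |KH| = 52.3 and H on the −x side, so H = (-52.300, 0.0000). A1 meets KH tangentially, so TH is at right angles to KH, so T = H + (0, -5.6) = (-52.300, -5.6000). On A1, H sits at bearing 90° from T; a 127° counterclockwise sweep puts Z at bearing 217°, so Z = T + 5.6·(cos 217°, sin 217°) = (-56.772, -8.9702). Since A1 is tangent to ZN there, TZ ⟂ ZN, so ZN runs along (−sin 217°, cos 217°); with |ZN| = 33.6, N = (-36.551, -35.804). Then |KN| = |N − K| = 51.166.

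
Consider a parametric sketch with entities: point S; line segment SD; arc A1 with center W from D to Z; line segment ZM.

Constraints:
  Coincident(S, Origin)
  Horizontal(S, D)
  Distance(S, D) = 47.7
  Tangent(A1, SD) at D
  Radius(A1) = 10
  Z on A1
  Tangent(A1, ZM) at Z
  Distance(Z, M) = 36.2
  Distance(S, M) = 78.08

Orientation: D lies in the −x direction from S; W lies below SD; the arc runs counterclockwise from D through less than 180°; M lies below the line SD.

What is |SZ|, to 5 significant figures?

58.033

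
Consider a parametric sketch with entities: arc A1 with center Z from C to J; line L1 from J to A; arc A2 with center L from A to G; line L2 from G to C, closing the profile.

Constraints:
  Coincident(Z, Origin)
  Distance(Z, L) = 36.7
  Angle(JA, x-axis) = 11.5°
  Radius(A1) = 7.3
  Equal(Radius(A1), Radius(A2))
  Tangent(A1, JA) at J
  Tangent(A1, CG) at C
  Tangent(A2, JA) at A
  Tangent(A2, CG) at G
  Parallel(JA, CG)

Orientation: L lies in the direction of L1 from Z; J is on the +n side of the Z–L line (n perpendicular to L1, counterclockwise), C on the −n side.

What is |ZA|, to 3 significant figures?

37.4

Tangency of A1 to both parallel lines with radius 7.3 puts J and C at Z ± 7.3·n: J = (-1.46, 7.15), C = (1.46, -7.15). Equal radii place A and G the same way about L: A = L + 7.3·n = (34.5, 14.5), G = L − 7.3·n = (37.4, 0.163). Then |ZA| = |A − Z| = 37.4.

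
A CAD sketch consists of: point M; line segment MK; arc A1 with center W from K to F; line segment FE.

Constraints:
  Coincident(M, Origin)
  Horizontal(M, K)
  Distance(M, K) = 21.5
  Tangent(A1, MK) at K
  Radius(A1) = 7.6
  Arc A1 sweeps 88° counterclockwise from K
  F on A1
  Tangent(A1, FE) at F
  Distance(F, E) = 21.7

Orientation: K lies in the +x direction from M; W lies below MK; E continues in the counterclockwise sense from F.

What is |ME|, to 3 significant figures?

31.9

On A1, K sits at bearing 90° from W; an 88° counterclockwise sweep puts F at bearing 178°, so F = W + 7.6·(cos 178°, sin 178°) = (13.9, -7.33). The tangent condition forces WF to be normal to FE, so FE runs along (−sin 178°, cos 178°); with |FE| = 21.7, E = (13.1, -29.0). Then |ME| = |E − M| = 31.9.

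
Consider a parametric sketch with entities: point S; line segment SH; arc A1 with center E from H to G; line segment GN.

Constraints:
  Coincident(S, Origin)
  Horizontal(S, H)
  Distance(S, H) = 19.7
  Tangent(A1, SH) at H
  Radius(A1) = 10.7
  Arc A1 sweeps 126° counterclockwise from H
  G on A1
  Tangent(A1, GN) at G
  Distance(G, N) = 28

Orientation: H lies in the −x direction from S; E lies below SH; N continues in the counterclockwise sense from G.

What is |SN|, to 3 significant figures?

41.4

S is at the origin; S and H share the same y with |SH| = 19.7 and H on the −x side, so H = (-19.7, 0.00). A1 meets SH tangentially, so EH is at right angles to SH, so E = H + (0, -10.7) = (-19.7, -10.7). On A1, H sits at bearing 90° from E; a 126° counterclockwise sweep puts G at bearing 216°, so G = E + 10.7·(cos 216°, sin 216°) = (-28.4, -17.0). Tangency of A1 to GN means the radius EG is perpendicular to GN, so GN runs along (−sin 216°, cos 216°); with |GN| = 28.0, N = (-11.9, -39.6). Then |SN| = |N − S| = 41.4.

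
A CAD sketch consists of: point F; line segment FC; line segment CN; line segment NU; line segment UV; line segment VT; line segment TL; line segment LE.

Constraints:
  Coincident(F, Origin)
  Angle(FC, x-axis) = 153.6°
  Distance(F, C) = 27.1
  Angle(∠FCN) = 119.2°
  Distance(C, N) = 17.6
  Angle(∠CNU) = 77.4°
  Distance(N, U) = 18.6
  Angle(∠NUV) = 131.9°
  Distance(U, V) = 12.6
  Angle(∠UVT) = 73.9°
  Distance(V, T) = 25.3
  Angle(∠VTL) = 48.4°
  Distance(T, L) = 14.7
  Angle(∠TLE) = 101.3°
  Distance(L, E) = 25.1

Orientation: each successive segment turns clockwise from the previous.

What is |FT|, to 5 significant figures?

25.971

F is at the origin; FC runs at 153.6° with length 27.1, so C = (-24.274, 12.050). ∠FCN = 119.2° gives CN at 92.800° from the x-axis; with |CN| = 17.6, N = (-25.134, 29.629). ∠CNU = 77.4° gives NU at -9.8000° from the x-axis; with |NU| = 18.6, U = (-6.8050, 26.463). ∠NUV = 131.9° gives UV at -57.900° from the x-axis; with |UV| = 12.6, V = (-0.10934, 15.789). ∠UVT = 73.9° gives VT at -164.00° from the x-axis; with |VT| = 25.3, T = (-24.429, 8.8153). Then |FT| = |T − F| = 25.971.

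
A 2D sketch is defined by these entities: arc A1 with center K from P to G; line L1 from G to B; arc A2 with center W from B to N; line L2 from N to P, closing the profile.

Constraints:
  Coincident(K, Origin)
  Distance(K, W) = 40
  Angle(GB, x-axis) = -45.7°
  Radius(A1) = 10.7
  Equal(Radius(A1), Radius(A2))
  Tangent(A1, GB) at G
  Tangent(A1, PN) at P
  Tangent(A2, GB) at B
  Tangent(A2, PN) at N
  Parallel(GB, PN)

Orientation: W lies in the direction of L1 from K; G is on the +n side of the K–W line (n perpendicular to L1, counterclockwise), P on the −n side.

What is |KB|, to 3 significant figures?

41.4

The slot axis is L1's direction at -45.7°, so u = (cos -45.7°, sin -45.7°) = (0.698, -0.716) and n = (−sin -45.7°, cos -45.7°) = (0.716, 0.698). K is at the origin and W lies 40.0 along u from K, so W = 40.0·u = (27.9, -28.6). Tangency of A1 to both parallel lines with radius 10.7 puts G and P at K ± 10.7·n: G = (7.66, 7.47), P = (-7.66, -7.47). Equal radii place B and N the same way about W: B = W + 10.7·n = (35.6, -21.2), N = W − 10.7·n = (20.3, -36.1). Then |KB| = |B − K| = 41.4.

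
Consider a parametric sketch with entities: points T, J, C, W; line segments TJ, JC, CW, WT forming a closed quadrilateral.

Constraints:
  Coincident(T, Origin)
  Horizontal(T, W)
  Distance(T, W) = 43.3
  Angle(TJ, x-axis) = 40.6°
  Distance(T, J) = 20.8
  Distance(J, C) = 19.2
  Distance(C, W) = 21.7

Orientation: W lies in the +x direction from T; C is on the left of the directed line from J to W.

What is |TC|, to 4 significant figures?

39.26

Checks: T = (0.00, 0.00) ✓; |JC| = 19.20 ✓; |CW| = 21.70 ✓.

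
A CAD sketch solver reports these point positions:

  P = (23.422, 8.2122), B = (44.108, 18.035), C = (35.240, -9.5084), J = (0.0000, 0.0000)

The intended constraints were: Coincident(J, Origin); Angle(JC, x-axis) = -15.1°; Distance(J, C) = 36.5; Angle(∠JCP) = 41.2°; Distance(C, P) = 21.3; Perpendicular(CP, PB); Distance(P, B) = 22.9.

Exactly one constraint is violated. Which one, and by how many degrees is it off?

Perpendicular(CP, PB) — off by 8.30°.

J = (0.00, 0.00) ✓; JC at -15.10° ✓; |JC| = 36.50 ✓; ∠JCP = 41.20° ✓; |CP| = 21.30 ✓; ∠(CP, PB) = 98.30° ✗; |PB| = 22.90 ✓.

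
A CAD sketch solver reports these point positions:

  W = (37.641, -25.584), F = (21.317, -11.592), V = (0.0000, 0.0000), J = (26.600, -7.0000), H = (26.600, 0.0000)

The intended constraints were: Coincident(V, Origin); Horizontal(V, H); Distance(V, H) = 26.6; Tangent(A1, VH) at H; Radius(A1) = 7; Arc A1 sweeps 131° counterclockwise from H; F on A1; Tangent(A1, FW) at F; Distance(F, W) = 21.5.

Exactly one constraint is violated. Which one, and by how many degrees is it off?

Tangent(A1, FW) at F — off by 8.40°.

V = (0.00, 0.00) ✓; V.y = 0.00, H.y = 0.00 ✓; |VH| = 26.60 ✓; ∠(JH, HV) = 90.00° ✓; |JH| = 7.000 ✓; bearing(J→F) − bearing(J→H) = 131.0° ✓; |JF| = 7.000 ✓; ∠(JF, FW) = 81.60° ✗; |FW| = 21.50 ✓.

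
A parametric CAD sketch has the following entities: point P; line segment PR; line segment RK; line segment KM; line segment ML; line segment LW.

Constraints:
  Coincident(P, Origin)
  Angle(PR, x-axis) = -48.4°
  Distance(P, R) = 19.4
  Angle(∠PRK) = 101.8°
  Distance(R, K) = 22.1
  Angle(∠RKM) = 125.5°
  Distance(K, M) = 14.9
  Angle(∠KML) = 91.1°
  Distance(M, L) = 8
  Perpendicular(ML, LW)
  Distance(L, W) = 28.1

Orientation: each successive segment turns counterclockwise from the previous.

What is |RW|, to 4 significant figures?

9.456

P is at the origin; PR runs at -48.4° with length 19.4, so R = (12.88, -14.51). ∠PRK = 101.8° gives RK at 29.80° from the x-axis; with |RK| = 22.1, K = (32.06, -3.524). ∠RKM = 125.5° gives KM at 84.30° from the x-axis; with |KM| = 14.9, M = (33.54, 11.30). ∠KML = 91.1° gives ML at 173.2° from the x-axis; with |ML| = 8.0, L = (25.59, 12.25). ML ⟂ LW, so LW runs at -96.80°; with |LW| = 28.1, W = (22.27, -15.65). Then |RW| = |W − R| = 9.456.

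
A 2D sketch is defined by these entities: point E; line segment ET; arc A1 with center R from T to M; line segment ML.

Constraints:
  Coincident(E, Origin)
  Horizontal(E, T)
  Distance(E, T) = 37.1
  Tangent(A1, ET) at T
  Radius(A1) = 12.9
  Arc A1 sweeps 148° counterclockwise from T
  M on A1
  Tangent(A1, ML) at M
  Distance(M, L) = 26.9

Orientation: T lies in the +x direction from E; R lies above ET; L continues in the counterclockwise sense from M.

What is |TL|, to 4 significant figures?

41.31

E is at the origin; E and T share the same y with |ET| = 37.1 and T on the +x side, so T = (37.10, 0.000). Tangency of A1 to ET means the radius RT is perpendicular to ET, so R = T + (0, 12.9) = (37.10, 12.90). On A1, T sits at bearing -90° from R; a 148° counterclockwise sweep puts M at bearing 58°, so M = R + 12.9·(cos 58°, sin 58°) = (43.94, 23.84). The tangent condition forces RM to be normal to ML, so ML runs along (−sin 58°, cos 58°); with |ML| = 26.9, L = (21.12, 38.09). Then |TL| = |L − T| = 41.31.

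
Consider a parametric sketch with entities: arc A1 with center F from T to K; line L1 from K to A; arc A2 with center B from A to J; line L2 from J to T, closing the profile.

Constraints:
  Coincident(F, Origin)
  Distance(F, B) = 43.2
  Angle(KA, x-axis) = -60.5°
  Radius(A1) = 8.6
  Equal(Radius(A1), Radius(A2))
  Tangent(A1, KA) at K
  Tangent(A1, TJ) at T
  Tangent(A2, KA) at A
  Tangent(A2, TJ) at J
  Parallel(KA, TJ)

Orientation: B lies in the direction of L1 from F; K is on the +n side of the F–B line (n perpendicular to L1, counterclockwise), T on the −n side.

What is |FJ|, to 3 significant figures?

44.0

The slot axis is L1's direction at -60.5°, so u = (cos -60.5°, sin -60.5°) = (0.492, -0.870) and n = (−sin -60.5°, cos -60.5°) = (0.870, 0.492). F is at the origin and B lies 43.2 along u from F, so B = 43.2·u = (21.3, -37.6). Tangency of A1 to both parallel lines with radius 8.6 puts K and T at F ± 8.6·n: K = (7.49, 4.23), T = (-7.49, -4.23). Equal radii place A and J the same way about B: A = B + 8.6·n = (28.8, -33.4), J = B − 8.6·n = (13.8, -41.8). Then |FJ| = |J − F| = 44.0.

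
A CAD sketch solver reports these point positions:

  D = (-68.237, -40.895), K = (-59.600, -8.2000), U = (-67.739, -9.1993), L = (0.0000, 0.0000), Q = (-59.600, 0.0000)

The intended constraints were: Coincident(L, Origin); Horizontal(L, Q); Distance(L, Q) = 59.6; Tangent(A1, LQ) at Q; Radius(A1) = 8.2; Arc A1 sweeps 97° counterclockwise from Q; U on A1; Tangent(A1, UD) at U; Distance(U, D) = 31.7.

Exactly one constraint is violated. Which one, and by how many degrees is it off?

Tangent(A1, UD) at U — off by 7.90°.

L = (0.00, 0.00) ✓; L.y = 0.00, Q.y = 0.00 ✓; |LQ| = 59.60 ✓; ∠(KQ, QL) = 90.00° ✓; |KQ| = 8.200 ✓; bearing(K→U) − bearing(K→Q) = 97.00° ✓; |KU| = 8.200 ✓; ∠(KU, UD) = 97.90° ✗; |UD| = 31.70 ✓.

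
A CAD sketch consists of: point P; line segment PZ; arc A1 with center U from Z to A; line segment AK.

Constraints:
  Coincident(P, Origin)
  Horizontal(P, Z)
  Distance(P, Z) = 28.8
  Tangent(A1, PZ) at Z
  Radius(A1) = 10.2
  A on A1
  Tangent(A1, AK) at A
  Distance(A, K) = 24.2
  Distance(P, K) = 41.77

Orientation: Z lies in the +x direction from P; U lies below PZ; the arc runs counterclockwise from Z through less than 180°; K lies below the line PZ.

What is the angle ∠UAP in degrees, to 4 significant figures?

140.6°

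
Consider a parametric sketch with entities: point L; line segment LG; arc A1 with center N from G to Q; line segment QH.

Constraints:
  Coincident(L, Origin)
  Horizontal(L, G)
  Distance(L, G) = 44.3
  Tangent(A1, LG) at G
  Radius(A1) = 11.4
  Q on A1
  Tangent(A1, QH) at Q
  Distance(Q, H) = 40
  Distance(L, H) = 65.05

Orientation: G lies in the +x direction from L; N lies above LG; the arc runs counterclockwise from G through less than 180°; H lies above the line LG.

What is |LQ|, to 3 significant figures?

57.0

L is at the origin; LG is horizontal with |LG| = 44.3 and G on the +x side, so G = (44.3, 0.00). The tangent condition forces NG to be normal to LG, so N = G + (0, 11.4) = (44.3, 11.4). Since NQ ⟂ QH (tangency), |NH| = √(11.4² + 40.0²) = 41.6 regardless of where Q sits on A1. So H lies on both circle(L, 65.05) and circle(N, 41.6); the above-LG intersection is H = (38.3, 52.6). Q is the foot of the tangent from H: Q = (54.7, 16.1).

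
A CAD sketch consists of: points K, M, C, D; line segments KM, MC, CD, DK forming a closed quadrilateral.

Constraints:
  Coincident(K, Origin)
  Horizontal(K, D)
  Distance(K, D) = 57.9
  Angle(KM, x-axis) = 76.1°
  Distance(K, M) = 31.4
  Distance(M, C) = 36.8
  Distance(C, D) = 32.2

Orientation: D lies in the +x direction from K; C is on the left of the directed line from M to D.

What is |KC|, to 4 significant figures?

53.07

Checks: K = (0.00, 0.00) ✓; |MC| = 36.80 ✓; |CD| = 32.20 ✓.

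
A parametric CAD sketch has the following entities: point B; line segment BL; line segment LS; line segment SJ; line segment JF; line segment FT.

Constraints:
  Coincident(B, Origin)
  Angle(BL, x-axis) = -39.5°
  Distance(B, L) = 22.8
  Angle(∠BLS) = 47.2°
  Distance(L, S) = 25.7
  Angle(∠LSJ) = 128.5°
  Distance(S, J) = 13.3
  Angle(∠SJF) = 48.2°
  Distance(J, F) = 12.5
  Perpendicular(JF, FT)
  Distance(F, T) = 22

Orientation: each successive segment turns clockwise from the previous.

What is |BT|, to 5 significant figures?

29.902

∠SJF = 48.2° gives JF at 4.4000° from the x-axis; with |JF| = 12.5, F = (-5.0115, -7.7815). JF ⟂ FT, so FT runs at -85.600°; with |FT| = 22.0, T = (-3.3237, -29.717). Then |BT| = |T − B| = 29.902.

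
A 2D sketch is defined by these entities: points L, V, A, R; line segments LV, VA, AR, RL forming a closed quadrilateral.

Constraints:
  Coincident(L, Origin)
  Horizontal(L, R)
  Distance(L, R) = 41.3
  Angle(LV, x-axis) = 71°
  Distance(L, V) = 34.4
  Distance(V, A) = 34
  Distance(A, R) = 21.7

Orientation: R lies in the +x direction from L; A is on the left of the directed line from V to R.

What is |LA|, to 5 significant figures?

48.474

Checks: LV at 71.00° ✓; |VA| = 34.00 ✓; |AR| = 21.70 ✓.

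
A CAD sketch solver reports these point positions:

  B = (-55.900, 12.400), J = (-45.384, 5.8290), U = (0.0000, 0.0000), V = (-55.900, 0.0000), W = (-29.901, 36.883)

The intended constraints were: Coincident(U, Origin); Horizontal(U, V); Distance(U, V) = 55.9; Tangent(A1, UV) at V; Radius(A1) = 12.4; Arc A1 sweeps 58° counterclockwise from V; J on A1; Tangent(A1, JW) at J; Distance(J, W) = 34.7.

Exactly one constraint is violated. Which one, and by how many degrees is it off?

Tangent(A1, JW) at J — off by 5.50°.

U = (0.00, 0.00) ✓; U.y = 0.00, V.y = 0.00 ✓; |UV| = 55.90 ✓; ∠(BV, VU) = 90.00° ✓; |BV| = 12.40 ✓; bearing(B→J) − bearing(B→V) = 58.00° ✓; |BJ| = 12.40 ✓; ∠(BJ, JW) = 84.50° ✗; |JW| = 34.70 ✓.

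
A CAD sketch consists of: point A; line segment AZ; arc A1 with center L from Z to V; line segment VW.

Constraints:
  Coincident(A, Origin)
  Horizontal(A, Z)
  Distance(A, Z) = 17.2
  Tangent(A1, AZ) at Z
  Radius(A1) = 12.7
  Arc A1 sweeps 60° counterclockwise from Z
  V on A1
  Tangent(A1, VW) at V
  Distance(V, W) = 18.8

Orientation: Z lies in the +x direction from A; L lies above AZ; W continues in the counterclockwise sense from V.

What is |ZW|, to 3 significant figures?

30.5

A is at the origin; AZ is horizontal with |AZ| = 17.2 and Z on the +x side, so Z = (17.2, 0.00). The tangent condition forces LZ to be normal to AZ, so L = Z + (0, 12.7) = (17.2, 12.7). On A1, Z sits at bearing -90° from L; a 60° counterclockwise sweep puts V at bearing -30°, so V = L + 12.7·(cos -30°, sin -30°) = (28.2, 6.35). Since A1 is tangent to VW there, LV ⟂ VW, so VW runs along (−sin -30°, cos -30°); with |VW| = 18.8, W = (37.6, 22.6). Then |ZW| = |W − Z| = 30.5.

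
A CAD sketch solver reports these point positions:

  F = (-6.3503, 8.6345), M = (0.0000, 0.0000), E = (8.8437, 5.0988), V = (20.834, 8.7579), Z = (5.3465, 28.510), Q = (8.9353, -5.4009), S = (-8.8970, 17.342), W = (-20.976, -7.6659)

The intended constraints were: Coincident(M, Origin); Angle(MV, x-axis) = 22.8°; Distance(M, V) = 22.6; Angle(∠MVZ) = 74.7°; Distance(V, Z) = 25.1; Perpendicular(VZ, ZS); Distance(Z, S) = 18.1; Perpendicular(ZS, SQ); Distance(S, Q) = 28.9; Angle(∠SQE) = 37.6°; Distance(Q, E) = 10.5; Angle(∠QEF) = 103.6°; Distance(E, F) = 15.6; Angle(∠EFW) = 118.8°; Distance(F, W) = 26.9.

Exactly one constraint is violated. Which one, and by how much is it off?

Distance(F, W) = 26.9 — off by 5.00.

M = (0.00, 0.00) ✓; MV at 22.80° ✓; |MV| = 22.60 ✓; ∠MVZ = 74.70° ✓; |VZ| = 25.10 ✓; ∠(VZ, ZS) = 90.00° ✓; |ZS| = 18.10 ✓; ∠(ZS, SQ) = 90.00° ✓; |SQ| = 28.90 ✓; ∠SQE = 37.60° ✓; |QE| = 10.50 ✓; ∠QEF = 103.6° ✓; |EF| = 15.60 ✓; ∠EFW = 118.8° ✓; |FW| = 21.90 ✗.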